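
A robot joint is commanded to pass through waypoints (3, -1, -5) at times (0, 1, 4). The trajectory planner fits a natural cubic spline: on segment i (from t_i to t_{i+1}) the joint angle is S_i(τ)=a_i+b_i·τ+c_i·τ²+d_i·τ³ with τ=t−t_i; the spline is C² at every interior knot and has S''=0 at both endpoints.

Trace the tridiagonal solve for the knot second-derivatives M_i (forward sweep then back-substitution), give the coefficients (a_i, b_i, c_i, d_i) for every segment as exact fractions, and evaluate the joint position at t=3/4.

  seg 0: a=3 b=-13/3 c=0 d=1/3
  seg 1: a=-1 b=-10/3 c=1 d=-1/9
S(3/4) = -7/64

Δ: Δ0=-4, Δ1=-4/3
row 1: diag=8, rhs=16; c'=3/8, d'=2
back: M1=2
M: M0=0, M1=2, M2=0
seg 0: a=3, c=M0/2=0, d=(M1−M0)/(6·1)=1/3, b=Δ0−h0·(2M0+M1)/6=-13/3
seg 1: a=-1, c=M1/2=1, d=(M2−M1)/(6·3)=-1/9, b=Δ1−h1·(2M1+M2)/6=-10/3
t_q=3/4 → seg 0, τ=3/4; S=3+-13/3·τ+0·τ²+1/3·τ³=-7/64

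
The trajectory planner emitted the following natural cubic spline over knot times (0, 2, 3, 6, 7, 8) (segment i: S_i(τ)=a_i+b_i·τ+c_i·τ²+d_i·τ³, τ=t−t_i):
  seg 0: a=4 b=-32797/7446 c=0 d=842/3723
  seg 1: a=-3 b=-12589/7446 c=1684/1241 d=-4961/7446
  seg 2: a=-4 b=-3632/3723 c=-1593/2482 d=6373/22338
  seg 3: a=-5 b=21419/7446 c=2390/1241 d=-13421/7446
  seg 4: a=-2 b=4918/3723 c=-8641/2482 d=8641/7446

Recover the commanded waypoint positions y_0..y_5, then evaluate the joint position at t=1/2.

y_0=4 y_1=-3 y_2=-4 y_3=-5 y_4=-2 y_5=-3
S(1/2) = 2266/1241

y_0 = S_0(0) = a_0 = 4
y_1 = S_1(0) = a_1 = -3
y_2 = S_2(0) = a_2 = -4
y_3 = S_3(0) = a_3 = -5
y_4 = S_4(0) = a_4 = -2
y_5 = S_4(1) = -3
t_q=1/2 is in segment 0 (τ=1/2); S_0(τ)=2266/1241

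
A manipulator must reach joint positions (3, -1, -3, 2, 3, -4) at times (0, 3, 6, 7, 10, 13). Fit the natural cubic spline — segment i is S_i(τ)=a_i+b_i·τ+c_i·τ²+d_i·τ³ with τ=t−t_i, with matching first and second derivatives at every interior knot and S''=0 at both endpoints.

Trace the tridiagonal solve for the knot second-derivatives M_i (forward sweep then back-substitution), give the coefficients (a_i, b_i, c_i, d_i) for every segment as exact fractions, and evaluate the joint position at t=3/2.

Δ: Δ0=-4/3, Δ1=-2/3, Δ2=5, Δ3=1/3, Δ4=-7/3
row 1: diag=12, rhs=4; c'=1/4, d'=1/3
row 2: denom=8−3·1/4=29/4; d'=(34−3·1/3)/(29/4)=132/29
row 3: denom=8−1·4/29=228/29; d'=(-28−1·132/29)/(228/29)=-236/57
row 4: denom=12−3·29/76=825/76; d'=(-16−3·-236/57)/(825/76)=-272/825
back: M4=-272/825
back: M3=-236/57−29/76·-272/825=-1104/275
back: M2=132/29−4/29·-1104/275=1404/275
back: M1=1/3−1/4·1404/275=-778/825
M: M0=0, M1=-778/825, M2=1404/275, M3=-1104/275, M4=-272/825, M5=0
seg 0: a=3, c=M0/2=0, d=(M1−M0)/(6·3)=-389/7425, b=Δ0−h0·(2M0+M1)/6=-237/275
seg 1: a=-1, c=M1/2=-389/825, d=(M2−M1)/(6·3)=499/1485, b=Δ1−h1·(2M1+M2)/6=-626/275
seg 2: a=-3, c=M2/2=702/275, d=(M3−M2)/(6·1)=-38/25, b=Δ2−h2·(2M2+M3)/6=1091/275
seg 3: a=2, c=M3/2=-552/275, d=(M4−M3)/(6·3)=304/1485, b=Δ3−h3·(2M3+M4)/6=1241/275
seg 4: a=3, c=M4/2=-136/825, d=(M5−M4)/(6·3)=136/7425, b=Δ4−h4·(2M4+M5)/6=-551/275
t_q=3/2 → seg 0, τ=3/2; S=3+-237/275·τ+0·τ²+-389/7425·τ³=3367/2200

  seg 0: a=3 b=-237/275 c=0 d=-389/7425
  seg 1: a=-1 b=-626/275 c=-389/825 d=499/1485
  seg 2: a=-3 b=1091/275 c=702/275 d=-38/25
  seg 3: a=2 b=1241/275 c=-552/275 d=304/1485
  seg 4: a=3 b=-551/275 c=-136/825 d=136/7425
S(3/2) = 3367/2200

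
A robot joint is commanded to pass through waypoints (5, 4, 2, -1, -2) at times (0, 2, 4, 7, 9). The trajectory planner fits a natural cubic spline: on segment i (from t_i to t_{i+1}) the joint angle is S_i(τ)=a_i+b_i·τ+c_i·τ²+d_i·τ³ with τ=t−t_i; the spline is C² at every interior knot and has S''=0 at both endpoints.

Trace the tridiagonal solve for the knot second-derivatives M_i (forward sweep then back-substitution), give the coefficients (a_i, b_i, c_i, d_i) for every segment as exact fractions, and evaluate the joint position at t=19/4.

Δ: Δ0=-1/2, Δ1=-1, Δ2=-1, Δ3=-1/2
row 1: diag=8, rhs=-3; c'=1/4, d'=-3/8
row 2: denom=10−2·1/4=19/2; d'=(0−2·-3/8)/(19/2)=3/38
row 3: denom=10−3·6/19=172/19; d'=(3−3·3/38)/(172/19)=105/344
back: M3=105/344
back: M2=3/38−6/19·105/344=-3/172
back: M1=-3/8−1/4·-3/172=-255/688
M: M0=0, M1=-255/688, M2=-3/172, M3=105/344, M4=0
seg 0: a=5, c=M0/2=0, d=(M1−M0)/(6·2)=-85/2752, b=Δ0−h0·(2M0+M1)/6=-259/688
seg 1: a=4, c=M1/2=-255/1376, d=(M2−M1)/(6·2)=81/2752, b=Δ1−h1·(2M1+M2)/6=-257/344
seg 2: a=2, c=M2/2=-3/344, d=(M3−M2)/(6·3)=37/2064, b=Δ2−h2·(2M2+M3)/6=-781/688
seg 3: a=-1, c=M3/2=105/688, d=(M4−M3)/(6·2)=-35/1376, b=Δ3−h3·(2M3+M4)/6=-121/172
t_q=19/4 → seg 2, τ=3/4; S=2+-781/688·τ+-3/344·τ²+37/2064·τ³=50693/44032

  seg 0: a=5 b=-259/688 c=0 d=-85/2752
  seg 1: a=4 b=-257/344 c=-255/1376 d=81/2752
  seg 2: a=2 b=-781/688 c=-3/344 d=37/2064
  seg 3: a=-1 b=-121/172 c=105/688 d=-35/1376
S(19/4) = 50693/44032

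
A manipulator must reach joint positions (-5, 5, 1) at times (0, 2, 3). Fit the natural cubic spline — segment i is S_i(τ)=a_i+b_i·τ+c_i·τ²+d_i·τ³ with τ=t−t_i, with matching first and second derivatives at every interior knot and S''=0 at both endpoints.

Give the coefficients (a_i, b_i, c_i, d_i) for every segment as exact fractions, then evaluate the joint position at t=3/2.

  seg 0: a=-5 b=8 c=0 d=-3/4
  seg 1: a=5 b=-1 c=-9/2 d=3/2
S(3/2) = 143/32

Δ: Δ0=5, Δ1=-4
row 1: diag=6, rhs=-54; c'=1/6, d'=-9
back: M1=-9
M: M0=0, M1=-9, M2=0
seg 0: a=-5, c=M0/2=0, d=(M1−M0)/(6·2)=-3/4, b=Δ0−h0·(2M0+M1)/6=8
seg 1: a=5, c=M1/2=-9/2, d=(M2−M1)/(6·1)=3/2, b=Δ1−h1·(2M1+M2)/6=-1
t_q=3/2 → seg 0, τ=3/2; S=-5+8·τ+0·τ²+-3/4·τ³=143/32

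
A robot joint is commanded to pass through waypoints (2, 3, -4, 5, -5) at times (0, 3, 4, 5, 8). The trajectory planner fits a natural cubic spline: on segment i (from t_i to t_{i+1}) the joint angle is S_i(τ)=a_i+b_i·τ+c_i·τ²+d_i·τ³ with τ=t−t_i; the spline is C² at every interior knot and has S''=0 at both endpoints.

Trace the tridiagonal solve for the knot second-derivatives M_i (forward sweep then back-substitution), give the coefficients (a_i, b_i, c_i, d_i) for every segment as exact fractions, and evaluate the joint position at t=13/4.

  seg 0: a=2 b=1183/240 c=0 d=-1103/2160
  seg 1: a=3 b=-1063/120 c=-1103/240 d=1549/240
  seg 2: a=-4 b=21/16 c=443/30 d=-1699/240
  seg 3: a=5 b=1153/120 c=-1553/240 d=1553/2160
S(13/4) = 3067/5120

Δ: Δ0=1/3, Δ1=-7, Δ2=9, Δ3=-10/3
row 1: diag=8, rhs=-44; c'=1/8, d'=-11/2
row 2: denom=4−1·1/8=31/8; d'=(96−1·-11/2)/(31/8)=812/31
row 3: denom=8−1·8/31=240/31; d'=(-74−1·812/31)/(240/31)=-1553/120
back: M3=-1553/120
back: M2=812/31−8/31·-1553/120=443/15
back: M1=-11/2−1/8·443/15=-1103/120
M: M0=0, M1=-1103/120, M2=443/15, M3=-1553/120, M4=0
seg 0: a=2, c=M0/2=0, d=(M1−M0)/(6·3)=-1103/2160, b=Δ0−h0·(2M0+M1)/6=1183/240
seg 1: a=3, c=M1/2=-1103/240, d=(M2−M1)/(6·1)=1549/240, b=Δ1−h1·(2M1+M2)/6=-1063/120
seg 2: a=-4, c=M2/2=443/30, d=(M3−M2)/(6·1)=-1699/240, b=Δ2−h2·(2M2+M3)/6=21/16
seg 3: a=5, c=M3/2=-1553/240, d=(M4−M3)/(6·3)=1553/2160, b=Δ3−h3·(2M3+M4)/6=1153/120
t_q=13/4 → seg 1, τ=1/4; S=3+-1063/120·τ+-1103/240·τ²+1549/240·τ³=3067/5120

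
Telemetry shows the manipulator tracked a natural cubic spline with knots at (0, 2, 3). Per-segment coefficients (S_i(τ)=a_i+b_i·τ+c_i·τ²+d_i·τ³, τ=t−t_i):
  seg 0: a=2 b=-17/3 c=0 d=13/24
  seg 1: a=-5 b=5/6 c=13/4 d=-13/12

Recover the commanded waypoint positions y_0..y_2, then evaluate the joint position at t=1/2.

y_0 = S_0(0) = a_0 = 2
y_1 = S_1(0) = a_1 = -5
y_2 = S_1(1) = -2
t_q=1/2 is in segment 0 (τ=1/2); S_0(τ)=-49/64

y_0=2 y_1=-5 y_2=-2
S(1/2) = -49/64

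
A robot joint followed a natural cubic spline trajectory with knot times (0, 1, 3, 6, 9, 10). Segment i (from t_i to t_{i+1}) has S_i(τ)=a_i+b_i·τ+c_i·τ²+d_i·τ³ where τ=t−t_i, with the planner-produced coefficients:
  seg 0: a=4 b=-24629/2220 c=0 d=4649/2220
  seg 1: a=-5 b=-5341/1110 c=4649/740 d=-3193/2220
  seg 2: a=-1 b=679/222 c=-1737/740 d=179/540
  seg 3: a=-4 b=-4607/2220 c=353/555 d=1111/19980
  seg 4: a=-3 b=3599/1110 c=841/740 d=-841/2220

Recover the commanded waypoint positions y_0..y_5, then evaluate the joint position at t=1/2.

y_0=4 y_1=-5 y_2=-1 y_3=-4 y_4=-3 y_5=1
S(1/2) = -7609/5920

y_0 = S_0(0) = a_0 = 4
y_1 = S_1(0) = a_1 = -5
y_2 = S_2(0) = a_2 = -1
y_3 = S_3(0) = a_3 = -4
y_4 = S_4(0) = a_4 = -3
y_5 = S_4(1) = 1
t_q=1/2 is in segment 0 (τ=1/2); S_0(τ)=-7609/5920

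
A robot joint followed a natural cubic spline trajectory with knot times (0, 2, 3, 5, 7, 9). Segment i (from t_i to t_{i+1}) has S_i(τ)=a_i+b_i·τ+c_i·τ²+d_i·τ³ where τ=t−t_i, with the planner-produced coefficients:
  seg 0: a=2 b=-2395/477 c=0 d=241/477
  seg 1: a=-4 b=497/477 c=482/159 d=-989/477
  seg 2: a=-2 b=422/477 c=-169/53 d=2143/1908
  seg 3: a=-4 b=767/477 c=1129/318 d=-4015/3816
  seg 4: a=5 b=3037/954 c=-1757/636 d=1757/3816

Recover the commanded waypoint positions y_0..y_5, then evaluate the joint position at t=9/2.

y_0=2 y_1=-4 y_2=-2 y_3=-4 y_4=5 y_5=4
S(9/2) = -20641/5088

y_0 = S_0(0) = a_0 = 2
y_1 = S_1(0) = a_1 = -4
y_2 = S_2(0) = a_2 = -2
y_3 = S_3(0) = a_3 = -4
y_4 = S_4(0) = a_4 = 5
y_5 = S_4(2) = 4
t_q=9/2 is in segment 2 (τ=3/2); S_2(τ)=-20641/5088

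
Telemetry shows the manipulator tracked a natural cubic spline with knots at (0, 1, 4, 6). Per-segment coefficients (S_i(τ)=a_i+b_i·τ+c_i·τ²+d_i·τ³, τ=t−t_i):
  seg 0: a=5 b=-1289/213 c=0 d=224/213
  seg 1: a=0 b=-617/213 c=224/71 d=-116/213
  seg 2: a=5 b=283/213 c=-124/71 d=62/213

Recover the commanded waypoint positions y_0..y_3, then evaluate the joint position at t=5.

y_0=5 y_1=0 y_2=5 y_3=3
S(5) = 346/71

y_0 = S_0(0) = a_0 = 5
y_1 = S_1(0) = a_1 = 0
y_2 = S_2(0) = a_2 = 5
y_3 = S_2(2) = 3
t_q=5 is in segment 2 (τ=1); S_2(τ)=346/71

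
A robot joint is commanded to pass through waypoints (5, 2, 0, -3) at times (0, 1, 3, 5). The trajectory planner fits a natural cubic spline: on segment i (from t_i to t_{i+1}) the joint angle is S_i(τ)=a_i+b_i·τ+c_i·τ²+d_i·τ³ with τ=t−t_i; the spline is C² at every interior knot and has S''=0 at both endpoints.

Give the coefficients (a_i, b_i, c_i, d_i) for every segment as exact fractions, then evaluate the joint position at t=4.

Δ: Δ0=-3, Δ1=-1, Δ2=-3/2
row 1: diag=6, rhs=12; c'=1/3, d'=2
row 2: denom=8−2·1/3=22/3; d'=(-3−2·2)/(22/3)=-21/22
back: M2=-21/22
back: M1=2−1/3·-21/22=51/22
M: M0=0, M1=51/22, M2=-21/22, M3=0
seg 0: a=5, c=M0/2=0, d=(M1−M0)/(6·1)=17/44, b=Δ0−h0·(2M0+M1)/6=-149/44
seg 1: a=2, c=M1/2=51/44, d=(M2−M1)/(6·2)=-3/11, b=Δ1−h1·(2M1+M2)/6=-49/22
seg 2: a=0, c=M2/2=-21/44, d=(M3−M2)/(6·2)=7/88, b=Δ2−h2·(2M2+M3)/6=-19/22
t_q=4 → seg 2, τ=1; S=0+-19/22·τ+-21/44·τ²+7/88·τ³=-111/88

  seg 0: a=5 b=-149/44 c=0 d=17/44
  seg 1: a=2 b=-49/22 c=51/44 d=-3/11
  seg 2: a=0 b=-19/22 c=-21/44 d=7/88
S(4) = -111/88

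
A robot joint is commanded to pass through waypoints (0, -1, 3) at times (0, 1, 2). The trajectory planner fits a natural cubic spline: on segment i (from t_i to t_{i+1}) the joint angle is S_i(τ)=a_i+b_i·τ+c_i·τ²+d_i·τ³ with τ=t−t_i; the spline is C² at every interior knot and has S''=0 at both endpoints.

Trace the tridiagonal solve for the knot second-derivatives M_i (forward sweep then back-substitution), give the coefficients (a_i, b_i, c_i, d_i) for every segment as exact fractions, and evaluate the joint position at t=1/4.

Δ: Δ0=-1, Δ1=4
row 1: diag=4, rhs=30; c'=1/4, d'=15/2
back: M1=15/2
M: M0=0, M1=15/2, M2=0
seg 0: a=0, c=M0/2=0, d=(M1−M0)/(6·1)=5/4, b=Δ0−h0·(2M0+M1)/6=-9/4
seg 1: a=-1, c=M1/2=15/4, d=(M2−M1)/(6·1)=-5/4, b=Δ1−h1·(2M1+M2)/6=3/2
t_q=1/4 → seg 0, τ=1/4; S=0+-9/4·τ+0·τ²+5/4·τ³=-139/256

  seg 0: a=0 b=-9/4 c=0 d=5/4
  seg 1: a=-1 b=3/2 c=15/4 d=-5/4
S(1/4) = -139/256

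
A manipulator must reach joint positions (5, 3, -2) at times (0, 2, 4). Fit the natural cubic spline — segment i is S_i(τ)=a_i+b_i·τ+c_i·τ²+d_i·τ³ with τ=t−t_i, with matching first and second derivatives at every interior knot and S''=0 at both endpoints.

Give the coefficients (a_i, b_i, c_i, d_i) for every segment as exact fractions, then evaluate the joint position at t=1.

Δ: Δ0=-1, Δ1=-5/2
row 1: diag=8, rhs=-9; c'=1/4, d'=-9/8
back: M1=-9/8
M: M0=0, M1=-9/8, M2=0
seg 0: a=5, c=M0/2=0, d=(M1−M0)/(6·2)=-3/32, b=Δ0−h0·(2M0+M1)/6=-5/8
seg 1: a=3, c=M1/2=-9/16, d=(M2−M1)/(6·2)=3/32, b=Δ1−h1·(2M1+M2)/6=-7/4
t_q=1 → seg 0, τ=1; S=5+-5/8·τ+0·τ²+-3/32·τ³=137/32

  seg 0: a=5 b=-5/8 c=0 d=-3/32
  seg 1: a=3 b=-7/4 c=-9/16 d=3/32
S(1) = 137/32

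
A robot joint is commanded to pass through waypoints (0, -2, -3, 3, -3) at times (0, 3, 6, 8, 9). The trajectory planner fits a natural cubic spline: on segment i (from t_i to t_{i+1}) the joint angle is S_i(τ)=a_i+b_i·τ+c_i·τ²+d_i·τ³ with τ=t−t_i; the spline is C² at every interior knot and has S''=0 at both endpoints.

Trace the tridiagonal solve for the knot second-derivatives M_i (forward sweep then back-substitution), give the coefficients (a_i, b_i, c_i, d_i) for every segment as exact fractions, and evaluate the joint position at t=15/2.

  seg 0: a=0 b=-21/103 c=0 d=-143/2781
  seg 1: a=-2 b=-164/103 c=-143/309 d=818/2781
  seg 2: a=-3 b=368/103 c=225/103 d=-509/412
  seg 3: a=3 b=-259/103 c=-1077/206 d=359/206
S(15/2) = 10233/3296

Δ: Δ0=-2/3, Δ1=-1/3, Δ2=3, Δ3=-6
row 1: diag=12, rhs=2; c'=1/4, d'=1/6
row 2: denom=10−3·1/4=37/4; d'=(20−3·1/6)/(37/4)=78/37
row 3: denom=6−2·8/37=206/37; d'=(-54−2·78/37)/(206/37)=-1077/103
back: M3=-1077/103
back: M2=78/37−8/37·-1077/103=450/103
back: M1=1/6−1/4·450/103=-286/309
M: M0=0, M1=-286/309, M2=450/103, M3=-1077/103, M4=0
seg 0: a=0, c=M0/2=0, d=(M1−M0)/(6·3)=-143/2781, b=Δ0−h0·(2M0+M1)/6=-21/103
seg 1: a=-2, c=M1/2=-143/309, d=(M2−M1)/(6·3)=818/2781, b=Δ1−h1·(2M1+M2)/6=-164/103
seg 2: a=-3, c=M2/2=225/103, d=(M3−M2)/(6·2)=-509/412, b=Δ2−h2·(2M2+M3)/6=368/103
seg 3: a=3, c=M3/2=-1077/206, d=(M4−M3)/(6·1)=359/206, b=Δ3−h3·(2M3+M4)/6=-259/103
t_q=15/2 → seg 2, τ=3/2; S=-3+368/103·τ+225/103·τ²+-509/412·τ³=10233/3296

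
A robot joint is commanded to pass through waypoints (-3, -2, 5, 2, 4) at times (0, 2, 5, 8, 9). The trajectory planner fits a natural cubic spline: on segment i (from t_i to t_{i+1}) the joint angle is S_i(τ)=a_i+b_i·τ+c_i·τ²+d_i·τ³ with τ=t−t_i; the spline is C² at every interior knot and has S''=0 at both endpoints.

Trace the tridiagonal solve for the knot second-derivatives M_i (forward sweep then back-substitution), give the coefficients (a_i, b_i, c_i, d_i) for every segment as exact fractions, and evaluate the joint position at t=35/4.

  seg 0: a=-3 b=-67/399 c=0 d=533/3192
  seg 1: a=-2 b=1465/798 c=533/532 d=-4003/14364
  seg 2: a=5 b=515/1596 c=-601/399 d=5101/14364
  seg 3: a=2 b=697/798 c=899/532 d=-899/1596
S(35/4) = 114673/34048

Δ: Δ0=1/2, Δ1=7/3, Δ2=-1, Δ3=2
row 1: diag=10, rhs=11; c'=3/10, d'=11/10
row 2: denom=12−3·3/10=111/10; d'=(-20−3·11/10)/(111/10)=-233/111
row 3: denom=8−3·10/37=266/37; d'=(18−3·-233/111)/(266/37)=899/266
back: M3=899/266
back: M2=-233/111−10/37·899/266=-1202/399
back: M1=11/10−3/10·-1202/399=533/266
M: M0=0, M1=533/266, M2=-1202/399, M3=899/266, M4=0
seg 0: a=-3, c=M0/2=0, d=(M1−M0)/(6·2)=533/3192, b=Δ0−h0·(2M0+M1)/6=-67/399
seg 1: a=-2, c=M1/2=533/532, d=(M2−M1)/(6·3)=-4003/14364, b=Δ1−h1·(2M1+M2)/6=1465/798
seg 2: a=5, c=M2/2=-601/399, d=(M3−M2)/(6·3)=5101/14364, b=Δ2−h2·(2M2+M3)/6=515/1596
seg 3: a=2, c=M3/2=899/532, d=(M4−M3)/(6·1)=-899/1596, b=Δ3−h3·(2M3+M4)/6=697/798
t_q=35/4 → seg 3, τ=3/4; S=2+697/798·τ+899/532·τ²+-899/1596·τ³=114673/34048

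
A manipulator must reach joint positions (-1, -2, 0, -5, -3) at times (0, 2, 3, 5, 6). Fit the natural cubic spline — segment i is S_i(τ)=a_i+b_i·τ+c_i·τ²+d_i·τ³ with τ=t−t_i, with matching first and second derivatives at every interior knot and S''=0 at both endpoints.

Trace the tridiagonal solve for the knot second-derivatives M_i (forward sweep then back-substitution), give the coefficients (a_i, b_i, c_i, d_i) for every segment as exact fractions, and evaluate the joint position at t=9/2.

  seg 0: a=-1 b=-325/186 c=0 d=29/93
  seg 1: a=-2 b=371/186 c=58/31 d=-347/186
  seg 2: a=0 b=13/93 c=-231/62 d=895/744
  seg 3: a=-5 b=-61/186 c=433/124 d=-433/372
S(9/2) = -8161/1984

Δ: Δ0=-1/2, Δ1=2, Δ2=-5/2, Δ3=2
row 1: diag=6, rhs=15; c'=1/6, d'=5/2
row 2: denom=6−1·1/6=35/6; d'=(-27−1·5/2)/(35/6)=-177/35
row 3: denom=6−2·12/35=186/35; d'=(27−2·-177/35)/(186/35)=433/62
back: M3=433/62
back: M2=-177/35−12/35·433/62=-231/31
back: M1=5/2−1/6·-231/31=116/31
M: M0=0, M1=116/31, M2=-231/31, M3=433/62, M4=0
seg 0: a=-1, c=M0/2=0, d=(M1−M0)/(6·2)=29/93, b=Δ0−h0·(2M0+M1)/6=-325/186
seg 1: a=-2, c=M1/2=58/31, d=(M2−M1)/(6·1)=-347/186, b=Δ1−h1·(2M1+M2)/6=371/186
seg 2: a=0, c=M2/2=-231/62, d=(M3−M2)/(6·2)=895/744, b=Δ2−h2·(2M2+M3)/6=13/93
seg 3: a=-5, c=M3/2=433/124, d=(M4−M3)/(6·1)=-433/372, b=Δ3−h3·(2M3+M4)/6=-61/186
t_q=9/2 → seg 2, τ=3/2; S=0+13/93·τ+-231/62·τ²+895/744·τ³=-8161/1984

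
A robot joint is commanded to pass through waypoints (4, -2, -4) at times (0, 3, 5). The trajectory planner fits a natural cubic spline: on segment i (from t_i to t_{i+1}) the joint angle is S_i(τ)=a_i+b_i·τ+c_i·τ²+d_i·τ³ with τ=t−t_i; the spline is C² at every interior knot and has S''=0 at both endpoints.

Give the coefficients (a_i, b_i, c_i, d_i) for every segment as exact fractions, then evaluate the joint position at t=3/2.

  seg 0: a=4 b=-23/10 c=0 d=1/30
  seg 1: a=-2 b=-7/5 c=3/10 d=-1/20
S(3/2) = 53/80

Δ: Δ0=-2, Δ1=-1
row 1: diag=10, rhs=6; c'=1/5, d'=3/5
back: M1=3/5
M: M0=0, M1=3/5, M2=0
seg 0: a=4, c=M0/2=0, d=(M1−M0)/(6·3)=1/30, b=Δ0−h0·(2M0+M1)/6=-23/10
seg 1: a=-2, c=M1/2=3/10, d=(M2−M1)/(6·2)=-1/20, b=Δ1−h1·(2M1+M2)/6=-7/5
t_q=3/2 → seg 0, τ=3/2; S=4+-23/10·τ+0·τ²+1/30·τ³=53/80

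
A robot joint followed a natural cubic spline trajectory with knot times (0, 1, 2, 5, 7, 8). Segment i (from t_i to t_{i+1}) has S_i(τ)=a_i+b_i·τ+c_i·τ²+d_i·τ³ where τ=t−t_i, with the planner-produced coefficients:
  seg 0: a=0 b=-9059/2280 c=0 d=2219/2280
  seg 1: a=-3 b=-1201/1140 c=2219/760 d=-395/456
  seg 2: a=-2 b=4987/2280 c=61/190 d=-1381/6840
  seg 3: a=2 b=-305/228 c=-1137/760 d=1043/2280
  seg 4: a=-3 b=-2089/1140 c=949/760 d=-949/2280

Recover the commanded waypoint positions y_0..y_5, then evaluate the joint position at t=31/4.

y_0 = S_0(0) = a_0 = 0
y_1 = S_1(0) = a_1 = -3
y_2 = S_2(0) = a_2 = -2
y_3 = S_3(0) = a_3 = 2
y_4 = S_4(0) = a_4 = -3
y_5 = S_4(1) = -4
t_q=31/4 is in segment 4 (τ=3/4); S_4(τ)=-37429/9728

y_0=0 y_1=-3 y_2=-2 y_3=2 y_4=-3 y_5=-4
S(31/4) = -37429/9728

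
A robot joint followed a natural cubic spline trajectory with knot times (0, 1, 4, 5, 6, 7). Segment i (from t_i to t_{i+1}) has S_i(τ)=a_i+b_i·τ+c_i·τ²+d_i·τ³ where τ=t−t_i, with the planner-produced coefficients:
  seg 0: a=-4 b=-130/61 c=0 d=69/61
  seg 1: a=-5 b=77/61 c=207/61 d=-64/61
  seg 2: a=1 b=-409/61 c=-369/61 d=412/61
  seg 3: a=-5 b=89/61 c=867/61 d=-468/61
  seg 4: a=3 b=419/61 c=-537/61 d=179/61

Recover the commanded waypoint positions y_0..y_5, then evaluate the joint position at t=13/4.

y_0=-4 y_1=-5 y_2=1 y_3=-5 y_4=3 y_5=4
S(13/4) = 2995/976

y_0 = S_0(0) = a_0 = -4
y_1 = S_1(0) = a_1 = -5
y_2 = S_2(0) = a_2 = 1
y_3 = S_3(0) = a_3 = -5
y_4 = S_4(0) = a_4 = 3
y_5 = S_4(1) = 4
t_q=13/4 is in segment 1 (τ=9/4); S_1(τ)=2995/976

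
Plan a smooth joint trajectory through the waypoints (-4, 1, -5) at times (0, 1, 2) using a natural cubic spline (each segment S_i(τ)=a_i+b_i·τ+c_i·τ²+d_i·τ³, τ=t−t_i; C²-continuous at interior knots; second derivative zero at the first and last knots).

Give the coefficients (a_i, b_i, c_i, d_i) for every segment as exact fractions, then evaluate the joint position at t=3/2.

  seg 0: a=-4 b=31/4 c=0 d=-11/4
  seg 1: a=1 b=-1/2 c=-33/4 d=11/4
S(3/2) = -31/32

Δ: Δ0=5, Δ1=-6
row 1: diag=4, rhs=-66; c'=1/4, d'=-33/2
back: M1=-33/2
M: M0=0, M1=-33/2, M2=0
seg 0: a=-4, c=M0/2=0, d=(M1−M0)/(6·1)=-11/4, b=Δ0−h0·(2M0+M1)/6=31/4
seg 1: a=1, c=M1/2=-33/4, d=(M2−M1)/(6·1)=11/4, b=Δ1−h1·(2M1+M2)/6=-1/2
t_q=3/2 → seg 1, τ=1/2; S=1+-1/2·τ+-33/4·τ²+11/4·τ³=-31/32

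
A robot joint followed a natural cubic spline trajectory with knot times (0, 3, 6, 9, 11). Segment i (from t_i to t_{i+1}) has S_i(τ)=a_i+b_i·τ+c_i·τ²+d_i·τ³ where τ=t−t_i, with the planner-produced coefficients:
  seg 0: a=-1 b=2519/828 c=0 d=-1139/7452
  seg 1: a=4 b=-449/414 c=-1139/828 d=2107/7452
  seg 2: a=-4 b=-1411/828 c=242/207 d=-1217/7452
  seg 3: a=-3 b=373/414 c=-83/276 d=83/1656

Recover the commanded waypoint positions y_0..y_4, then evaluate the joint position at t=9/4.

y_0=-1 y_1=4 y_2=-4 y_3=-3 y_4=-2
S(9/4) = 24165/5888

y_0 = S_0(0) = a_0 = -1
y_1 = S_1(0) = a_1 = 4
y_2 = S_2(0) = a_2 = -4
y_3 = S_3(0) = a_3 = -3
y_4 = S_3(2) = -2
t_q=9/4 is in segment 0 (τ=9/4); S_0(τ)=24165/5888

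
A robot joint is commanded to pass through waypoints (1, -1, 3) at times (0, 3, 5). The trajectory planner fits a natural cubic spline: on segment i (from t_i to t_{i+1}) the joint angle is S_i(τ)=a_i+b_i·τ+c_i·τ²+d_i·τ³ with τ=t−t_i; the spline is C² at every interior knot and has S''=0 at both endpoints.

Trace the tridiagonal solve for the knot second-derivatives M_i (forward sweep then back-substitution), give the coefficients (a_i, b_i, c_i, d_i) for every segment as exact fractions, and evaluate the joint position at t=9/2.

Δ: Δ0=-2/3, Δ1=2
row 1: diag=10, rhs=16; c'=1/5, d'=8/5
back: M1=8/5
M: M0=0, M1=8/5, M2=0
seg 0: a=1, c=M0/2=0, d=(M1−M0)/(6·3)=4/45, b=Δ0−h0·(2M0+M1)/6=-22/15
seg 1: a=-1, c=M1/2=4/5, d=(M2−M1)/(6·2)=-2/15, b=Δ1−h1·(2M1+M2)/6=14/15
t_q=9/2 → seg 1, τ=3/2; S=-1+14/15·τ+4/5·τ²+-2/15·τ³=7/4

  seg 0: a=1 b=-22/15 c=0 d=4/45
  seg 1: a=-1 b=14/15 c=4/5 d=-2/15
S(9/2) = 7/4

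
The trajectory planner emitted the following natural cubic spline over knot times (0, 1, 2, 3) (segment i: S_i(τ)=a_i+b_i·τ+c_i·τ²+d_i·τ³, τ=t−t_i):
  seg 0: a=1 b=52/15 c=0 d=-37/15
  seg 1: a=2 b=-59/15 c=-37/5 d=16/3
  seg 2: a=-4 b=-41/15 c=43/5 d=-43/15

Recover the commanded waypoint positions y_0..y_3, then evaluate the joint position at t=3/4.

y_0 = S_0(0) = a_0 = 1
y_1 = S_1(0) = a_1 = 2
y_2 = S_2(0) = a_2 = -4
y_3 = S_2(1) = -1
t_q=3/4 is in segment 0 (τ=3/4); S_0(τ)=819/320

y_0=1 y_1=2 y_2=-4 y_3=-1
S(3/4) = 819/320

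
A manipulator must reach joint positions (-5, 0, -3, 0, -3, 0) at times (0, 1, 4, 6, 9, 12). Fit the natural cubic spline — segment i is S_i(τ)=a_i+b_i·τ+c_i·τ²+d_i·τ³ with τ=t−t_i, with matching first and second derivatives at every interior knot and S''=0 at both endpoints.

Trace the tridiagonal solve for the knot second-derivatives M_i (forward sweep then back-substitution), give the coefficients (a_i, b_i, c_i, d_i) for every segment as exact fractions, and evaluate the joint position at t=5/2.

  seg 0: a=-5 b=587/98 c=0 d=-97/98
  seg 1: a=0 b=148/49 c=-291/98 d=479/882
  seg 2: a=-3 b=-13/98 c=94/49 d=-27/49
  seg 3: a=0 b=13/14 c=-68/49 d=73/294
  seg 4: a=-3 b=-34/49 c=83/98 d=-83/882
S(5/2) = -249/784

Δ: Δ0=5, Δ1=-1, Δ2=3/2, Δ3=-1, Δ4=1
row 1: diag=8, rhs=-36; c'=3/8, d'=-9/2
row 2: denom=10−3·3/8=71/8; d'=(15−3·-9/2)/(71/8)=228/71
row 3: denom=10−2·16/71=678/71; d'=(-15−2·228/71)/(678/71)=-507/226
row 4: denom=12−3·71/226=2499/226; d'=(12−3·-507/226)/(2499/226)=83/49
back: M4=83/49
back: M3=-507/226−71/226·83/49=-136/49
back: M2=228/71−16/71·-136/49=188/49
back: M1=-9/2−3/8·188/49=-291/49
M: M0=0, M1=-291/49, M2=188/49, M3=-136/49, M4=83/49, M5=0
seg 0: a=-5, c=M0/2=0, d=(M1−M0)/(6·1)=-97/98, b=Δ0−h0·(2M0+M1)/6=587/98
seg 1: a=0, c=M1/2=-291/98, d=(M2−M1)/(6·3)=479/882, b=Δ1−h1·(2M1+M2)/6=148/49
seg 2: a=-3, c=M2/2=94/49, d=(M3−M2)/(6·2)=-27/49, b=Δ2−h2·(2M2+M3)/6=-13/98
seg 3: a=0, c=M3/2=-68/49, d=(M4−M3)/(6·3)=73/294, b=Δ3−h3·(2M3+M4)/6=13/14
seg 4: a=-3, c=M4/2=83/98, d=(M5−M4)/(6·3)=-83/882, b=Δ4−h4·(2M4+M5)/6=-34/49
t_q=5/2 → seg 1, τ=3/2; S=0+148/49·τ+-291/98·τ²+479/882·τ³=-249/784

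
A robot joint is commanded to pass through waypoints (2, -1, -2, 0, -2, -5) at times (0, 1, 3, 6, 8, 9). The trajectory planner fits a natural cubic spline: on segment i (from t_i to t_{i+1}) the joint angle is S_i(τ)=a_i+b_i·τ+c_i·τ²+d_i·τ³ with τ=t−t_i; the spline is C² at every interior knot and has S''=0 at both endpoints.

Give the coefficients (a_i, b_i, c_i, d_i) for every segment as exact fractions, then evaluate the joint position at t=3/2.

  seg 0: a=2 b=-28603/8436 c=0 d=3295/8436
  seg 1: a=-1 b=-9359/4218 c=3295/2812 d=-2635/16872
  seg 2: a=-2 b=1253/2109 c=165/703 d=-4/57
  seg 3: a=0 b=227/2109 c=-279/703 d=-331/4218
  seg 4: a=-2 b=-5107/2109 c=-610/703 d=610/2109
S(3/2) = -82605/44992

Δ: Δ0=-3, Δ1=-1/2, Δ2=2/3, Δ3=-1, Δ4=-3
row 1: diag=6, rhs=15; c'=1/3, d'=5/2
row 2: denom=10−2·1/3=28/3; d'=(7−2·5/2)/(28/3)=3/14
row 3: denom=10−3·9/28=253/28; d'=(-10−3·3/14)/(253/28)=-298/253
row 4: denom=6−2·56/253=1406/253; d'=(-12−2·-298/253)/(1406/253)=-1220/703
back: M4=-1220/703
back: M3=-298/253−56/253·-1220/703=-558/703
back: M2=3/14−9/28·-558/703=330/703
back: M1=5/2−1/3·330/703=3295/1406
M: M0=0, M1=3295/1406, M2=330/703, M3=-558/703, M4=-1220/703, M5=0
seg 0: a=2, c=M0/2=0, d=(M1−M0)/(6·1)=3295/8436, b=Δ0−h0·(2M0+M1)/6=-28603/8436
seg 1: a=-1, c=M1/2=3295/2812, d=(M2−M1)/(6·2)=-2635/16872, b=Δ1−h1·(2M1+M2)/6=-9359/4218
seg 2: a=-2, c=M2/2=165/703, d=(M3−M2)/(6·3)=-4/57, b=Δ2−h2·(2M2+M3)/6=1253/2109
seg 3: a=0, c=M3/2=-279/703, d=(M4−M3)/(6·2)=-331/4218, b=Δ3−h3·(2M3+M4)/6=227/2109
seg 4: a=-2, c=M4/2=-610/703, d=(M5−M4)/(6·1)=610/2109, b=Δ4−h4·(2M4+M5)/6=-5107/2109
t_q=3/2 → seg 1, τ=1/2; S=-1+-9359/4218·τ+3295/2812·τ²+-2635/16872·τ³=-82605/44992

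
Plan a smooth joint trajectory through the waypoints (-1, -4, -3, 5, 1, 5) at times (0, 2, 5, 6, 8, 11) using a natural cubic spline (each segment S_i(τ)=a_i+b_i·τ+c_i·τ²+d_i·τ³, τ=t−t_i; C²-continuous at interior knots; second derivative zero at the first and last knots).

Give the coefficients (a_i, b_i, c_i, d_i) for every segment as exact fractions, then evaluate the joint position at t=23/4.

  seg 0: a=-1 b=-1051/969 c=0 d=-805/7752
  seg 1: a=-4 b=-4517/1938 c=-805/1292 d=5857/11628
  seg 2: a=-3 b=1717/228 c=1263/323 d=-13337/3876
  seg 3: a=5 b=9745/1938 c=-8285/1292 d=5617/3876
  seg 4: a=1 b=-6263/1938 c=2949/1292 d=-983/3876
S(23/4) = 280799/82688

Δ: Δ0=-3/2, Δ1=1/3, Δ2=8, Δ3=-2, Δ4=4/3
row 1: diag=10, rhs=11; c'=3/10, d'=11/10
row 2: denom=8−3·3/10=71/10; d'=(46−3·11/10)/(71/10)=427/71
row 3: denom=6−1·10/71=416/71; d'=(-60−1·427/71)/(416/71)=-4687/416
row 4: denom=10−2·71/208=969/104; d'=(20−2·-4687/416)/(969/104)=2949/646
back: M4=2949/646
back: M3=-4687/416−71/208·2949/646=-8285/646
back: M2=427/71−10/71·-8285/646=2526/323
back: M1=11/10−3/10·2526/323=-805/646
M: M0=0, M1=-805/646, M2=2526/323, M3=-8285/646, M4=2949/646, M5=0
seg 0: a=-1, c=M0/2=0, d=(M1−M0)/(6·2)=-805/7752, b=Δ0−h0·(2M0+M1)/6=-1051/969
seg 1: a=-4, c=M1/2=-805/1292, d=(M2−M1)/(6·3)=5857/11628, b=Δ1−h1·(2M1+M2)/6=-4517/1938
seg 2: a=-3, c=M2/2=1263/323, d=(M3−M2)/(6·1)=-13337/3876, b=Δ2−h2·(2M2+M3)/6=1717/228
seg 3: a=5, c=M3/2=-8285/1292, d=(M4−M3)/(6·2)=5617/3876, b=Δ3−h3·(2M3+M4)/6=9745/1938
seg 4: a=1, c=M4/2=2949/1292, d=(M5−M4)/(6·3)=-983/3876, b=Δ4−h4·(2M4+M5)/6=-6263/1938
t_q=23/4 → seg 2, τ=3/4; S=-3+1717/228·τ+1263/323·τ²+-13337/3876·τ³=280799/82688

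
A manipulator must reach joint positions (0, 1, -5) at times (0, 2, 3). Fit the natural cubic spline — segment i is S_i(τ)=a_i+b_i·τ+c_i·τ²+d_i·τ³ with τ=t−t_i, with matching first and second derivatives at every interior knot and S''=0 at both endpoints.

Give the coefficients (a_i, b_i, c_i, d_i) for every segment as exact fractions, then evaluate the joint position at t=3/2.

  seg 0: a=0 b=8/3 c=0 d=-13/24
  seg 1: a=1 b=-23/6 c=-13/4 d=13/12
S(3/2) = 139/64

Δ: Δ0=1/2, Δ1=-6
row 1: diag=6, rhs=-39; c'=1/6, d'=-13/2
back: M1=-13/2
M: M0=0, M1=-13/2, M2=0
seg 0: a=0, c=M0/2=0, d=(M1−M0)/(6·2)=-13/24, b=Δ0−h0·(2M0+M1)/6=8/3
seg 1: a=1, c=M1/2=-13/4, d=(M2−M1)/(6·1)=13/12, b=Δ1−h1·(2M1+M2)/6=-23/6
t_q=3/2 → seg 0, τ=3/2; S=0+8/3·τ+0·τ²+-13/24·τ³=139/64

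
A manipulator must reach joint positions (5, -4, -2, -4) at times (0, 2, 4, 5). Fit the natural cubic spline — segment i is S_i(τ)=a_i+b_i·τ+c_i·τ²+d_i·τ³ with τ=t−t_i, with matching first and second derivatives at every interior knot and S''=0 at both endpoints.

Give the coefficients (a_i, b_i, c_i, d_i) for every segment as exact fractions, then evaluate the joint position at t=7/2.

Δ: Δ0=-9/2, Δ1=1, Δ2=-2
row 1: diag=8, rhs=33; c'=1/4, d'=33/8
row 2: denom=6−2·1/4=11/2; d'=(-18−2·33/8)/(11/2)=-105/22
back: M2=-105/22
back: M1=33/8−1/4·-105/22=117/22
M: M0=0, M1=117/22, M2=-105/22, M3=0
seg 0: a=5, c=M0/2=0, d=(M1−M0)/(6·2)=39/88, b=Δ0−h0·(2M0+M1)/6=-69/11
seg 1: a=-4, c=M1/2=117/44, d=(M2−M1)/(6·2)=-37/44, b=Δ1−h1·(2M1+M2)/6=-21/22
seg 2: a=-2, c=M2/2=-105/44, d=(M3−M2)/(6·1)=35/44, b=Δ2−h2·(2M2+M3)/6=-9/22
t_q=7/2 → seg 1, τ=3/2; S=-4+-21/22·τ+117/44·τ²+-37/44·τ³=-805/352

  seg 0: a=5 b=-69/11 c=0 d=39/88
  seg 1: a=-4 b=-21/22 c=117/44 d=-37/44
  seg 2: a=-2 b=-9/22 c=-105/44 d=35/44
S(7/2) = -805/352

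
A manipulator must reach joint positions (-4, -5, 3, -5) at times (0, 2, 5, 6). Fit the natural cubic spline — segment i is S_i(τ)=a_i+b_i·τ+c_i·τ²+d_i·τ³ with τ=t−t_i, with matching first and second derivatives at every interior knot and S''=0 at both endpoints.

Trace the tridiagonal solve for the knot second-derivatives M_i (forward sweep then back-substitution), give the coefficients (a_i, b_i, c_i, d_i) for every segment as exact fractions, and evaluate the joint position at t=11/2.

Δ: Δ0=-1/2, Δ1=8/3, Δ2=-8
row 1: diag=10, rhs=19; c'=3/10, d'=19/10
row 2: denom=8−3·3/10=71/10; d'=(-64−3·19/10)/(71/10)=-697/71
back: M2=-697/71
back: M1=19/10−3/10·-697/71=344/71
M: M0=0, M1=344/71, M2=-697/71, M3=0
seg 0: a=-4, c=M0/2=0, d=(M1−M0)/(6·2)=86/213, b=Δ0−h0·(2M0+M1)/6=-901/426
seg 1: a=-5, c=M1/2=172/71, d=(M2−M1)/(6·3)=-347/426, b=Δ1−h1·(2M1+M2)/6=1163/426
seg 2: a=3, c=M2/2=-697/142, d=(M3−M2)/(6·1)=697/426, b=Δ2−h2·(2M2+M3)/6=-1007/213
t_q=11/2 → seg 2, τ=1/2; S=3+-1007/213·τ+-697/142·τ²+697/426·τ³=-439/1136

  seg 0: a=-4 b=-901/426 c=0 d=86/213
  seg 1: a=-5 b=1163/426 c=172/71 d=-347/426
  seg 2: a=3 b=-1007/213 c=-697/142 d=697/426
S(11/2) = -439/1136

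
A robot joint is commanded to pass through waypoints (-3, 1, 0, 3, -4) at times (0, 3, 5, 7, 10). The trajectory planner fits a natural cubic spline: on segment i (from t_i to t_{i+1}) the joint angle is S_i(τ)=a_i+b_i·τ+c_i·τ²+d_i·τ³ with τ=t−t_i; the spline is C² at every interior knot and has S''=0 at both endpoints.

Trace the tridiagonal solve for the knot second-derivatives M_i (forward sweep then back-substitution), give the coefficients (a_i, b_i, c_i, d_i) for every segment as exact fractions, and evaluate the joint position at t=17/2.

Δ: Δ0=4/3, Δ1=-1/2, Δ2=3/2, Δ3=-7/3
row 1: diag=10, rhs=-11; c'=1/5, d'=-11/10
row 2: denom=8−2·1/5=38/5; d'=(12−2·-11/10)/(38/5)=71/38
row 3: denom=10−2·5/19=180/19; d'=(-23−2·71/38)/(180/19)=-127/45
back: M3=-127/45
back: M2=71/38−5/19·-127/45=47/18
back: M1=-11/10−1/5·47/18=-73/45
M: M0=0, M1=-73/45, M2=47/18, M3=-127/45, M4=0
seg 0: a=-3, c=M0/2=0, d=(M1−M0)/(6·3)=-73/810, b=Δ0−h0·(2M0+M1)/6=193/90
seg 1: a=1, c=M1/2=-73/90, d=(M2−M1)/(6·2)=127/360, b=Δ1−h1·(2M1+M2)/6=-13/45
seg 2: a=0, c=M2/2=47/36, d=(M3−M2)/(6·2)=-163/360, b=Δ2−h2·(2M2+M3)/6=7/10
seg 3: a=3, c=M3/2=-127/90, d=(M4−M3)/(6·3)=127/810, b=Δ3−h3·(2M3+M4)/6=22/45
t_q=17/2 → seg 3, τ=3/2; S=3+22/45·τ+-127/90·τ²+127/810·τ³=87/80

  seg 0: a=-3 b=193/90 c=0 d=-73/810
  seg 1: a=1 b=-13/45 c=-73/90 d=127/360
  seg 2: a=0 b=7/10 c=47/36 d=-163/360
  seg 3: a=3 b=22/45 c=-127/90 d=127/810
S(17/2) = 87/80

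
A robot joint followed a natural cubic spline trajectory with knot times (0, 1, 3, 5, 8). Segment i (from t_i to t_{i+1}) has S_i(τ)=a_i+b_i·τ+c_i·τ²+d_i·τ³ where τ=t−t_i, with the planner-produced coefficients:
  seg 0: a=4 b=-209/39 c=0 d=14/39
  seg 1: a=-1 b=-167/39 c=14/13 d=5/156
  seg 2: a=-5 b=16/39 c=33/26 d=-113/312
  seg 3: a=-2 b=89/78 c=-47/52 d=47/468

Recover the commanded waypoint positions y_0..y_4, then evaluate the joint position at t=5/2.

y_0 = S_0(0) = a_0 = 4
y_1 = S_1(0) = a_1 = -1
y_2 = S_2(0) = a_2 = -5
y_3 = S_3(0) = a_3 = -2
y_4 = S_3(3) = -4
t_q=5/2 is in segment 1 (τ=3/2); S_1(τ)=-2035/416

y_0=4 y_1=-1 y_2=-5 y_3=-2 y_4=-4
S(5/2) = -2035/416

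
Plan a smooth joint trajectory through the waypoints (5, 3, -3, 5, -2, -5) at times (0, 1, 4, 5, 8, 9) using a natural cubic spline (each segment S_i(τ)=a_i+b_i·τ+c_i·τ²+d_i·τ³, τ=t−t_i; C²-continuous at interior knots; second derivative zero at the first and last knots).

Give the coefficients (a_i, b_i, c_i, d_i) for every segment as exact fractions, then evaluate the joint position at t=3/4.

Δ: Δ0=-2, Δ1=-2, Δ2=8, Δ3=-7/3, Δ4=-3
row 1: diag=8, rhs=0; c'=3/8, d'=0
row 2: denom=8−3·3/8=55/8; d'=(60−3·0)/(55/8)=96/11
row 3: denom=8−1·8/55=432/55; d'=(-62−1·96/11)/(432/55)=-1945/216
row 4: denom=8−3·55/144=329/48; d'=(-4−3·-1945/216)/(329/48)=3314/987
back: M4=3314/987
back: M3=-1945/216−55/144·3314/987=-30460/2961
back: M2=96/11−8/55·-30460/2961=30272/2961
back: M1=0−3/8·30272/2961=-3784/987
M: M0=0, M1=-3784/987, M2=30272/2961, M3=-30460/2961, M4=3314/987, M5=0
seg 0: a=5, c=M0/2=0, d=(M1−M0)/(6·1)=-1892/2961, b=Δ0−h0·(2M0+M1)/6=-4030/2961
seg 1: a=3, c=M1/2=-1892/987, d=(M2−M1)/(6·3)=20812/26649, b=Δ1−h1·(2M1+M2)/6=-9706/2961
seg 2: a=-3, c=M2/2=15136/2961, d=(M3−M2)/(6·1)=-482/141, b=Δ2−h2·(2M2+M3)/6=18674/2961
seg 3: a=5, c=M3/2=-15230/2961, d=(M4−M3)/(6·3)=20201/26649, b=Δ3−h3·(2M3+M4)/6=18580/2961
seg 4: a=-2, c=M4/2=1657/987, d=(M5−M4)/(6·1)=-1657/2961, b=Δ4−h4·(2M4+M5)/6=-12197/2961
t_q=3/4 → seg 0, τ=3/4; S=5+-4030/2961·τ+0·τ²+-1892/2961·τ³=8369/2256

  seg 0: a=5 b=-4030/2961 c=0 d=-1892/2961
  seg 1: a=3 b=-9706/2961 c=-1892/987 d=20812/26649
  seg 2: a=-3 b=18674/2961 c=15136/2961 d=-482/141
  seg 3: a=5 b=18580/2961 c=-15230/2961 d=20201/26649
  seg 4: a=-2 b=-12197/2961 c=1657/987 d=-1657/2961
S(3/4) = 8369/2256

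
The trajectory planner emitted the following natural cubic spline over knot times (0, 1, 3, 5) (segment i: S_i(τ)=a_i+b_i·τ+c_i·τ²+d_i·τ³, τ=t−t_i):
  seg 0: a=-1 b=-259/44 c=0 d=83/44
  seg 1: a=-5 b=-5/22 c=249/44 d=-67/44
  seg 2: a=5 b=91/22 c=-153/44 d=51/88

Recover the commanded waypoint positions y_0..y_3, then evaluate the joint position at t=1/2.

y_0=-1 y_1=-5 y_2=5 y_3=4
S(1/2) = -1305/352

y_0 = S_0(0) = a_0 = -1
y_1 = S_1(0) = a_1 = -5
y_2 = S_2(0) = a_2 = 5
y_3 = S_2(2) = 4
t_q=1/2 is in segment 0 (τ=1/2); S_0(τ)=-1305/352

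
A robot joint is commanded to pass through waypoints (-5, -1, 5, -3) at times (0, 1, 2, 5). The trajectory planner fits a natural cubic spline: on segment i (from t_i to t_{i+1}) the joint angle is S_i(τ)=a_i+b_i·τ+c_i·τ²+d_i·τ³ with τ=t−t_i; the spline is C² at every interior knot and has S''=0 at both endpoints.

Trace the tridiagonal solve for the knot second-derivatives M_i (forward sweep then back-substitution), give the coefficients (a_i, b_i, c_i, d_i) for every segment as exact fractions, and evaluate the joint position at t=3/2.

  seg 0: a=-5 b=298/93 c=0 d=74/93
  seg 1: a=-1 b=520/93 c=74/31 d=-184/93
  seg 2: a=5 b=412/93 c=-110/31 d=110/279
S(3/2) = 133/62

Δ: Δ0=4, Δ1=6, Δ2=-8/3
row 1: diag=4, rhs=12; c'=1/4, d'=3
row 2: denom=8−1·1/4=31/4; d'=(-52−1·3)/(31/4)=-220/31
back: M2=-220/31
back: M1=3−1/4·-220/31=148/31
M: M0=0, M1=148/31, M2=-220/31, M3=0
seg 0: a=-5, c=M0/2=0, d=(M1−M0)/(6·1)=74/93, b=Δ0−h0·(2M0+M1)/6=298/93
seg 1: a=-1, c=M1/2=74/31, d=(M2−M1)/(6·1)=-184/93, b=Δ1−h1·(2M1+M2)/6=520/93
seg 2: a=5, c=M2/2=-110/31, d=(M3−M2)/(6·3)=110/279, b=Δ2−h2·(2M2+M3)/6=412/93
t_q=3/2 → seg 1, τ=1/2; S=-1+520/93·τ+74/31·τ²+-184/93·τ³=133/62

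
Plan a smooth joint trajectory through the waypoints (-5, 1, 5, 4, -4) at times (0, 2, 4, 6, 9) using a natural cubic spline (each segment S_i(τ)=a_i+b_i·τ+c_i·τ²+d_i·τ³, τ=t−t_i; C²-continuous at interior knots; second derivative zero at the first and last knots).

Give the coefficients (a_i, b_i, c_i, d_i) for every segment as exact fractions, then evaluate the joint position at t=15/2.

  seg 0: a=-5 b=665/213 c=0 d=-13/426
  seg 1: a=1 b=587/213 c=-13/71 d=-83/852
  seg 2: a=5 b=182/213 c=-109/142 d=77/1704
  seg 3: a=4 b=-713/426 c=-141/284 d=47/852
S(15/2) = 1269/2272

Δ: Δ0=3, Δ1=2, Δ2=-1/2, Δ3=-8/3
row 1: diag=8, rhs=-6; c'=1/4, d'=-3/4
row 2: denom=8−2·1/4=15/2; d'=(-15−2·-3/4)/(15/2)=-9/5
row 3: denom=10−2·4/15=142/15; d'=(-13−2·-9/5)/(142/15)=-141/142
back: M3=-141/142
back: M2=-9/5−4/15·-141/142=-109/71
back: M1=-3/4−1/4·-109/71=-26/71
M: M0=0, M1=-26/71, M2=-109/71, M3=-141/142, M4=0
seg 0: a=-5, c=M0/2=0, d=(M1−M0)/(6·2)=-13/426, b=Δ0−h0·(2M0+M1)/6=665/213
seg 1: a=1, c=M1/2=-13/71, d=(M2−M1)/(6·2)=-83/852, b=Δ1−h1·(2M1+M2)/6=587/213
seg 2: a=5, c=M2/2=-109/142, d=(M3−M2)/(6·2)=77/1704, b=Δ2−h2·(2M2+M3)/6=182/213
seg 3: a=4, c=M3/2=-141/284, d=(M4−M3)/(6·3)=47/852, b=Δ3−h3·(2M3+M4)/6=-713/426
t_q=15/2 → seg 3, τ=3/2; S=4+-713/426·τ+-141/284·τ²+47/852·τ³=1269/2272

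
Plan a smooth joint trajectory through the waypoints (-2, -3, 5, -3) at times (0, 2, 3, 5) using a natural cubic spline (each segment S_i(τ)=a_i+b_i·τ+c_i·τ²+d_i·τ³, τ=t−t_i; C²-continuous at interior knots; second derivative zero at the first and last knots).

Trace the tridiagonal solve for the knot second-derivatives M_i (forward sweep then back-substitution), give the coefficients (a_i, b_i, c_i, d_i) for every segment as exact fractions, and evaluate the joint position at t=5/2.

  seg 0: a=-2 b=-41/10 c=0 d=9/10
  seg 1: a=-3 b=67/10 c=27/5 d=-41/10
  seg 2: a=5 b=26/5 c=-69/10 d=23/20
S(5/2) = 19/16

Δ: Δ0=-1/2, Δ1=8, Δ2=-4
row 1: diag=6, rhs=51; c'=1/6, d'=17/2
row 2: denom=6−1·1/6=35/6; d'=(-72−1·17/2)/(35/6)=-69/5
back: M2=-69/5
back: M1=17/2−1/6·-69/5=54/5
M: M0=0, M1=54/5, M2=-69/5, M3=0
seg 0: a=-2, c=M0/2=0, d=(M1−M0)/(6·2)=9/10, b=Δ0−h0·(2M0+M1)/6=-41/10
seg 1: a=-3, c=M1/2=27/5, d=(M2−M1)/(6·1)=-41/10, b=Δ1−h1·(2M1+M2)/6=67/10
seg 2: a=5, c=M2/2=-69/10, d=(M3−M2)/(6·2)=23/20, b=Δ2−h2·(2M2+M3)/6=26/5
t_q=5/2 → seg 1, τ=1/2; S=-3+67/10·τ+27/5·τ²+-41/10·τ³=19/16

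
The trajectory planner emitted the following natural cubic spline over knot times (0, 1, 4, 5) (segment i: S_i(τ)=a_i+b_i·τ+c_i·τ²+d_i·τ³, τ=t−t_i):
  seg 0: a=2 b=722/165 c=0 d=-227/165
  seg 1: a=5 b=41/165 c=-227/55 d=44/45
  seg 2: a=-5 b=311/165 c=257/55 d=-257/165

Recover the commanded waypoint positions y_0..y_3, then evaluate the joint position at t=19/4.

y_0 = S_0(0) = a_0 = 2
y_1 = S_1(0) = a_1 = 5
y_2 = S_2(0) = a_2 = -5
y_3 = S_2(1) = 0
t_q=19/4 is in segment 2 (τ=3/4); S_2(τ)=-1137/704

y_0=2 y_1=5 y_2=-5 y_3=0
S(19/4) = -1137/704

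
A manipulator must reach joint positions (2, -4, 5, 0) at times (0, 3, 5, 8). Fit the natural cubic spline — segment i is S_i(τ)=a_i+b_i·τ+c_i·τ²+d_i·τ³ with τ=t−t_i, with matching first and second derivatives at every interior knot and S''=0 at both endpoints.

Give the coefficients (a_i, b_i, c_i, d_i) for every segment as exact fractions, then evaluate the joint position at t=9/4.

Δ: Δ0=-2, Δ1=9/2, Δ2=-5/3
row 1: diag=10, rhs=39; c'=1/5, d'=39/10
row 2: denom=10−2·1/5=48/5; d'=(-37−2·39/10)/(48/5)=-14/3
back: M2=-14/3
back: M1=39/10−1/5·-14/3=29/6
M: M0=0, M1=29/6, M2=-14/3, M3=0
seg 0: a=2, c=M0/2=0, d=(M1−M0)/(6·3)=29/108, b=Δ0−h0·(2M0+M1)/6=-53/12
seg 1: a=-4, c=M1/2=29/12, d=(M2−M1)/(6·2)=-19/24, b=Δ1−h1·(2M1+M2)/6=17/6
seg 2: a=5, c=M2/2=-7/3, d=(M3−M2)/(6·3)=7/27, b=Δ2−h2·(2M2+M3)/6=3
t_q=9/4 → seg 0, τ=9/4; S=2+-53/12·τ+0·τ²+29/108·τ³=-1249/256

  seg 0: a=2 b=-53/12 c=0 d=29/108
  seg 1: a=-4 b=17/6 c=29/12 d=-19/24
  seg 2: a=5 b=3 c=-7/3 d=7/27
S(9/4) = -1249/256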